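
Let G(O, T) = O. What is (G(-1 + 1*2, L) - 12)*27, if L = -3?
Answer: -297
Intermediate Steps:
(G(-1 + 1*2, L) - 12)*27 = ((-1 + 1*2) - 12)*27 = ((-1 + 2) - 12)*27 = (1 - 12)*27 = -11*27 = -297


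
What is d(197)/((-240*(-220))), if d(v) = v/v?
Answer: 1/52800 ≈ 1.8939e-5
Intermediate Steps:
d(v) = 1
d(197)/((-240*(-220))) = 1/(-240*(-220)) = 1/52800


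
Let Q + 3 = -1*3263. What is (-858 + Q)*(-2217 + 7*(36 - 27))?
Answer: 8883096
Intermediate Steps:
Q = -3266 (Q = -3 - 1*3263 = -3 - 3263 = -3266)
(-858 + Q)*(-2217 + 7*(36 - 27)) = (-858 - 3266)*(-2217 + 7*(36 - 27)) = -4124*(-2217 + 7*9) = -4124*(-2217 + 63) = -4124*(-2154) = 8883096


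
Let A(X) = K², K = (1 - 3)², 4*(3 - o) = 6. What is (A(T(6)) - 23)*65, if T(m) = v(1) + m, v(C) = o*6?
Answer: -455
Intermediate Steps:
o = 3/2 (o = 3 - ¼*6 = 3 - 3/2 = 3/2 ≈ 1.5000)
v(C) = 9 (v(C) = (3/2)*6 = 9)
K = 4 (K = (-2)² = 4)
T(m) = 9 + m
A(X) = 16 (A(X) = 4² = 16)
(A(T(6)) - 23)*65 = (16 - 23)*65 = -7*65 = -455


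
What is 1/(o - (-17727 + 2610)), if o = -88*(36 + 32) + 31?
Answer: 1/9164 ≈ 0.00010912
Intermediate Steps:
o = -5953 (o = -88*68 + 31 = -5984 + 31 = -5953)
1/(o - (-17727 + 2610)) = 1/(-5953 - (-17727 + 2610)) = 1/(-5953 - 1*(-15117)) = 1/(-5953 + 15117) = 1/9164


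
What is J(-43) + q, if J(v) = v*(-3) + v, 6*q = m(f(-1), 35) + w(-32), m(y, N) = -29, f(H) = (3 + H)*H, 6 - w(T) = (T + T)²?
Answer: -1201/2 ≈ -600.50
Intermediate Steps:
w(T) = 6 - 4*T² (w(T) = 6 - (T + T)² = 6 - (2*T)² = 6 - 4*T²)
f(H) = H*(3 + H)
q = -1373/2 (q = (-29 + (6 - 4*(-32)²))/6 = (-29 + (6 - 4*1024))/6 = (-29 + (6 - 4096))/6 = (-29 - 4090)/6 = (⅙)*(-4119) = -1373/2 ≈ -686.50)
J(v) = -2*v (J(v) = -3*v + v = -2*v)
J(-43) + q = -2*(-43) - 1373/2 = 86 - 1373/2 = -1201/2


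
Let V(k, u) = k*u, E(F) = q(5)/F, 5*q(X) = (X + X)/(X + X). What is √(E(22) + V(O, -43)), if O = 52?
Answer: I*√27055490/110 ≈ 47.286*I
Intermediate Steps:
q(X) = ⅕ (q(X) = ((X + X)/(X + X))/5 = ((2*X)/((2*X)))/5 = ((2*X)*(1/(2*X)))/5 = (⅕)*1 = ⅕)
E(F) = 1/(5*F)
√(E(22) + V(O, -43)) = √((⅕)/22 + 52*(-43)) = √((⅕)*(1/22) - 2236) = √(1/110 - 2236) = √(-245959/110) = I*√27055490/110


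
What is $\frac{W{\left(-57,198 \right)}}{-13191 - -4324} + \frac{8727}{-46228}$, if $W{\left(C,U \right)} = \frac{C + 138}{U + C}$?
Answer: $- \frac{3638216679}{19265472772} \approx -0.18885$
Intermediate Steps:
$W{\left(C,U \right)} = \frac{138 + C}{C + U}$
$\frac{W{\left(-57,198 \right)}}{-13191 - -4324} + \frac{8727}{-46228} = \frac{\frac{1}{-57 + 198} \left(138 - 57\right)}{-13191 - -4324} + \frac{8727}{-46228} = \frac{\frac{1}{141} \cdot 81}{-13191 + 4324} + 8727 \left(- \frac{1}{46228}\right) = \frac{\frac{1}{141} \cdot 81}{-8867} - \frac{8727}{46228} = \frac{27}{47} \left(- \frac{1}{8867}\right) - \frac{8727}{46228} = - \frac{27}{416749} - \frac{8727}{46228} = - \frac{3638216679}{19265472772}$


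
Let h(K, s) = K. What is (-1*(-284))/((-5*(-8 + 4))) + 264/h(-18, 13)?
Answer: -7/15 ≈ -0.46667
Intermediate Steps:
(-1*(-284))/((-5*(-8 + 4))) + 264/h(-18, 13) = (-1*(-284))/((-5*(-8 + 4))) + 264/(-18) = 284/((-5*(-4))) + 264*(-1/18) = 284/20 - 44/3 = 284*(1/20) - 44/3 = 71/5 - 44/3 = -7/15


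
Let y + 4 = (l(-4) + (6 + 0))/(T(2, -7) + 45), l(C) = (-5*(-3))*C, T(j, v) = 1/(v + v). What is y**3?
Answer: -35029979648/248858189 ≈ -140.76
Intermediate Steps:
T(j, v) = 1/(2*v)
l(C) = 15*C
y = -3272/629 (y = -4 + (15*(-4) + (6 + 0))/((1/2)/(-7) + 45) = -4 + (-60 + 6)/((1/2)*(-1/7) + 45) = -4 - 54/(-1/14 + 45) = -4 - 54/629/14 = -4 - 54*14/629 = -4 - 756/629 = -3272/629 ≈ -5.2019)
y**3 = (-3272/629)**3 = -35029979648/248858189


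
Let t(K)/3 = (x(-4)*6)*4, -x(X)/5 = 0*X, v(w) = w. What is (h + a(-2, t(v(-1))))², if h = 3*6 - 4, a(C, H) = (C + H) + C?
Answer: 100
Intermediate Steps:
x(X) = 0 (x(X) = -0*X = -5*0 = 0)
t(K) = 0 (t(K) = 3*((0*6)*4) = 3*(0*4) = 3*0 = 0)
a(C, H) = H + 2*C
h = 14 (h = 18 - 4 = 14)
(h + a(-2, t(v(-1))))² = (14 + (0 + 2*(-2)))² = (14 + (0 - 4))² = (14 - 4)² = 10² = 100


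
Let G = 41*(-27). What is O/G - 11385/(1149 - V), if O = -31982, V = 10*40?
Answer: 11351323/829143 ≈ 13.690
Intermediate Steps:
V = 400
G = -1107
O/G - 11385/(1149 - V) = -31982/(-1107) - 11385/(1149 - 1*400) = -31982*(-1/1107) - 11385/(1149 - 400) = 31982/1107 - 11385/749 = 11351323/829143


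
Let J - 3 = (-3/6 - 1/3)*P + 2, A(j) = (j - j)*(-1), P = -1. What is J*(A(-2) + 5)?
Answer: 175/6 ≈ 29.167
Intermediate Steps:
A(j) = 0 (A(j) = 0*(-1) = 0)
J = 35/6 (J = 3 + ((-3/6 - 1/3)*(-1) + 2) = 3 + ((-3*1/6 - 1*1/3)*(-1) + 2) = 3 + ((-1/2 - 1/3)*(-1) + 2) = 3 + (-5/6*(-1) + 2) = 3 + (5/6 + 2) = 3 + 17/6 = 35/6 ≈ 5.8333)
J*(A(-2) + 5) = 35*(0 + 5)/6 = (35/6)*5 = 175/6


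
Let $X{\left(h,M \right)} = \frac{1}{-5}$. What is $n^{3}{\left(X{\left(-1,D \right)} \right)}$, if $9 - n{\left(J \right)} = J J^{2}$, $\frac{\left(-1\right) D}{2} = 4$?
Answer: $\frac{1427628376}{1953125} \approx 730.95$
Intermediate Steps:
$D = -8$ ($D = \left(-2\right) 4 = -8$)
$X{\left(h,M \right)} = - \frac{1}{5}$
$n{\left(J \right)} = 9 - J^{3}$ ($n{\left(J \right)} = 9 - J J^{2} = 9 - J^{3}$)
$n^{3}{\left(X{\left(-1,D \right)} \right)} = \left(9 - \left(- \frac{1}{5}\right)^{3}\right)^{3} = \left(9 - - \frac{1}{125}\right)^{3} = \left(9 + \frac{1}{125}\right)^{3} = \left(\frac{1126}{125}\right)^{3} = \frac{1427628376}{1953125}$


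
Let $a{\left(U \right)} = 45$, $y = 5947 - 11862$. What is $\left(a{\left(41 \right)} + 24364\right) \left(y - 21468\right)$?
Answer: $-668391647$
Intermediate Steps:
$y = -5915$ ($y = 5947 - 11862 = -5915$)
$\left(a{\left(41 \right)} + 24364\right) \left(y - 21468\right) = \left(45 + 24364\right) \left(-5915 - 21468\right) = 24409 \left(-27383\right) = -668391647$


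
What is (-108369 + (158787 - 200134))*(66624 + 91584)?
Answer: -23686268928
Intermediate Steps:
(-108369 + (158787 - 200134))*(66624 + 91584) = (-108369 - 41347)*158208 = -149716*158208 = -23686268928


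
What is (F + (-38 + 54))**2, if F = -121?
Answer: 11025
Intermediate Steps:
(F + (-38 + 54))**2 = (-121 + (-38 + 54))**2 = (-121 + 16)**2 = (-105)**2 = 11025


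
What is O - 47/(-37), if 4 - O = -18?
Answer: 861/37 ≈ 23.270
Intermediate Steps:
O = 22 (O = 4 - 1*(-18) = 4 + 18 = 22)
O - 47/(-37) = 22 - 47/(-37) = 22 - 1/37*(-47) = 22 + 47/37 = 861/37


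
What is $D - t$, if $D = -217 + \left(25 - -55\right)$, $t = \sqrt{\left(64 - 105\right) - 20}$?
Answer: $-137 - i \sqrt{61} \approx -137.0 - 7.8102 i$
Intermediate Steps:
$t = i \sqrt{61}$ ($t = \sqrt{-41 - 20} = \sqrt{-61} = i \sqrt{61} \approx 7.8102 i$)
$D = -137$ ($D = -217 + \left(25 + 55\right) = -217 + 80 = -137$)
$D - t = -137 - i \sqrt{61}$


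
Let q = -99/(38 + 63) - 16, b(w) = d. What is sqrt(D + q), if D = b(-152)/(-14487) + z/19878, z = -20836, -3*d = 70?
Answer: I*sqrt(423604661922356005927)/4847538531 ≈ 4.2458*I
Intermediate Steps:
d = -70/3 (d = -1/3*70 = -70/3 ≈ -23.333)
b(w) = -70/3
D = -150693656/143986293 (D = -70/3/(-14487) - 20836/19878 = -70/3*(-1/14487) - 20836*1/19878 = 70/43461 - 10418/9939 = -150693656/143986293 ≈ -1.0466)
q = -1715/101 (q = -99/101 - 16 = -1715/101 ≈ -16.980)
sqrt(D + q) = sqrt(-150693656/143986293 - 1715/101) = sqrt(-262156551751/14542615593) = I*sqrt(423604661922356005927)/4847538531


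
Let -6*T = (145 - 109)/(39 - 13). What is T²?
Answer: 9/169 ≈ 0.053254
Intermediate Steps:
T = -3/13 (T = -(145 - 109)/(6*(39 - 13)) = -6/26 = -⅙*18/13 = -3/13 ≈ -0.23077)
T² = (-3/13)² = 9/169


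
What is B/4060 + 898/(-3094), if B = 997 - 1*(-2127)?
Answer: 107496/224315 ≈ 0.47922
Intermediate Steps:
B = 3124 (B = 997 + 2127 = 3124)
B/4060 + 898/(-3094) = 3124/4060 + 898/(-3094) = 3124*(1/4060) + 898*(-1/3094) = 781/1015 - 449/1547 = 107496/224315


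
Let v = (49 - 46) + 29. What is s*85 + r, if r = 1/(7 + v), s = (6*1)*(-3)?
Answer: -59669/39 ≈ -1530.0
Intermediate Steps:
s = -18 (s = 6*(-3) = -18)
v = 32 (v = 3 + 29 = 32)
r = 1/39 (r = 1/(7 + 32) = 1/39 ≈ 0.025641)
s*85 + r = -18*85 + 1/39 = -1530 + 1/39 = -59669/39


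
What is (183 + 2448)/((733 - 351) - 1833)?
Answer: -2631/1451 ≈ -1.8132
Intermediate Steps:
(183 + 2448)/((733 - 351) - 1833) = 2631/(382 - 1833) = 2631/(-1451) = 2631*(-1/1451) = -2631/1451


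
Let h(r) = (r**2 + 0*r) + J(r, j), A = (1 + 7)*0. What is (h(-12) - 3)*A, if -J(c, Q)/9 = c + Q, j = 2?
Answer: 0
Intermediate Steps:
J(c, Q) = -9*Q - 9*c (J(c, Q) = -9*(c + Q) = -9*(Q + c) = -9*Q - 9*c)
A = 0 (A = 8*0 = 0)
h(r) = -18 + r**2 - 9*r (h(r) = (r**2 + 0*r) + (-9*2 - 9*r) = (r**2 + 0) + (-18 - 9*r) = r**2 + (-18 - 9*r) = -18 + r**2 - 9*r)
(h(-12) - 3)*A = ((-18 + (-12)**2 - 9*(-12)) - 3)*0 = ((-18 + 144 + 108) - 3)*0 = (234 - 3)*0 = 231*0 = 0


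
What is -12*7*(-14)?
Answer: 1176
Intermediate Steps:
-12*7*(-14) = -84*(-14) = 1176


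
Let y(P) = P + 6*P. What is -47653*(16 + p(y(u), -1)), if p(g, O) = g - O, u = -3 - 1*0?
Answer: 190612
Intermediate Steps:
u = -3 (u = -3 + 0 = -3)
y(P) = 7*P
-47653*(16 + p(y(u), -1)) = -47653*(16 + (7*(-3) - 1*(-1))) = -47653*(16 + (-21 + 1)) = -47653*(16 - 20) = -47653*(-4) = 190612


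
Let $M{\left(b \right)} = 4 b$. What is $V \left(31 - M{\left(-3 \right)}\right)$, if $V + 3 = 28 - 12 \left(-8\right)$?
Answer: $5203$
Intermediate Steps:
$V = 121$ ($V = -3 - \left(-28 + 12 \left(-8\right)\right) = -3 + \left(28 - -96\right) = -3 + \left(28 + 96\right) = -3 + 124 = 121$)
$V \left(31 - M{\left(-3 \right)}\right) = 121 \left(31 - 4 \left(-3\right)\right) = 121 \left(31 - -12\right) = 121 \left(31 + 12\right) = 121 \cdot 43 = 5203$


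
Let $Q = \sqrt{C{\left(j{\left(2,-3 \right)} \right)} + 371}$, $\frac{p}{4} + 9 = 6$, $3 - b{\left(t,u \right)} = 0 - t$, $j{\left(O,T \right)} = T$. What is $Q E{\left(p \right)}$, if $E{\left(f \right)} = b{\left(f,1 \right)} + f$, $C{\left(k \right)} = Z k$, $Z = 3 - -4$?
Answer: $- 105 \sqrt{14} \approx -392.87$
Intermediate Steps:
$Z = 7$ ($Z = 3 + 4 = 7$)
$C{\left(k \right)} = 7 k$
$b{\left(t,u \right)} = 3 + t$ ($b{\left(t,u \right)} = 3 - \left(0 - t\right) = 3 - - t = 3 + t$)
$p = -12$ ($p = -36 + 4 \cdot 6 = -36 + 24 = -12$)
$E{\left(f \right)} = 3 + 2 f$ ($E{\left(f \right)} = \left(3 + f\right) + f = 3 + 2 f$)
$Q = 5 \sqrt{14}$ ($Q = \sqrt{7 \left(-3\right) + 371} = \sqrt{-21 + 371} = \sqrt{350} = 5 \sqrt{14} \approx 18.708$)
$Q E{\left(p \right)} = 5 \sqrt{14} \left(3 + 2 \left(-12\right)\right) = 5 \sqrt{14} \left(3 - 24\right) = 5 \sqrt{14} \left(-21\right) = - 105 \sqrt{14}$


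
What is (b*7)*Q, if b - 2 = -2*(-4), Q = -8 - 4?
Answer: -840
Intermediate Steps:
Q = -12
b = 10 (b = 2 - 2*(-4) = 2 + 8 = 10)
(b*7)*Q = (10*7)*(-12) = 70*(-12) = -840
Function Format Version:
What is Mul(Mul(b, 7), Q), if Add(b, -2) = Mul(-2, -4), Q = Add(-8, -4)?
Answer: -840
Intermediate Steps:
Q = -12
b = 10 (b = Add(2, Mul(-2, -4)) = Add(2, 8) = 10)
Mul(Mul(b, 7), Q) = Mul(Mul(10, 7), -12) = Mul(70, -12) = -840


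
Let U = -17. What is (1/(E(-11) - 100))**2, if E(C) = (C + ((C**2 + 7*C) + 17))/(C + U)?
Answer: 196/2030625 ≈ 9.6522e-5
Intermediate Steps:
E(C) = (17 + C**2 + 8*C)/(-17 + C) (E(C) = (C + ((C**2 + 7*C) + 17))/(C - 17) = (C + (17 + C**2 + 7*C))/(-17 + C) = (17 + C**2 + 8*C)/(-17 + C))
(1/(E(-11) - 100))**2 = (1/((17 + (-11)**2 + 8*(-11))/(-17 - 11) - 100))**2 = (1/((17 + 121 - 88)/(-28) - 100))**2 = (1/(-1/28*50 - 100))**2 = (1/(-25/14 - 100))**2 = (1/(-1425/14))**2 = (-14/1425)**2 = 196/2030625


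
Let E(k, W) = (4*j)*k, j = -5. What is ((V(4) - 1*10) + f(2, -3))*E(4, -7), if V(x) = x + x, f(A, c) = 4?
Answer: -160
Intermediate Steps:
V(x) = 2*x
E(k, W) = -20*k (E(k, W) = (4*(-5))*k = -20*k)
((V(4) - 1*10) + f(2, -3))*E(4, -7) = ((2*4 - 1*10) + 4)*(-20*4) = ((8 - 10) + 4)*(-80) = (-2 + 4)*(-80) = 2*(-80) = -160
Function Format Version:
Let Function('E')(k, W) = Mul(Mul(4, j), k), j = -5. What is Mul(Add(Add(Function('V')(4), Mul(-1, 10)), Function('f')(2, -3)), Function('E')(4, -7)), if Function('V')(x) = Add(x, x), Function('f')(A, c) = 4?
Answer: -160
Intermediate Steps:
Function('V')(x) = Mul(2, x)
Function('E')(k, W) = Mul(-20, k) (Function('E')(k, W) = Mul(Mul(4, -5), k) = Mul(-20, k))
Mul(Add(Add(Function('V')(4), Mul(-1, 10)), Function('f')(2, -3)), Function('E')(4, -7)) = Mul(Add(Add(Mul(2, 4), Mul(-1, 10)), 4), Mul(-20, 4)) = Mul(Add(Add(8, -10), 4), -80) = Mul(Add(-2, 4), -80) = Mul(2, -80) = -160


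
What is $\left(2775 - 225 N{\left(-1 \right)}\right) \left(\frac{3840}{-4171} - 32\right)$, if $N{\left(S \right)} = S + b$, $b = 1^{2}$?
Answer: $- \frac{381040800}{4171} \approx -91355.0$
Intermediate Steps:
$b = 1$
$N{\left(S \right)} = 1 + S$ ($N{\left(S \right)} = S + 1 = 1 + S$)
$\left(2775 - 225 N{\left(-1 \right)}\right) \left(\frac{3840}{-4171} - 32\right) = \left(2775 - 225 \left(1 - 1\right)\right) \left(\frac{3840}{-4171} - 32\right) = \left(2775 - 0\right) \left(3840 \left(- \frac{1}{4171}\right) - 32\right) = \left(2775 + 0\right) \left(- \frac{3840}{4171} - 32\right) = 2775 \left(- \frac{137312}{4171}\right) = - \frac{381040800}{4171}$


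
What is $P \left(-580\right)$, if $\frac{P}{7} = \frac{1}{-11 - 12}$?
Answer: $\frac{4060}{23} \approx 176.52$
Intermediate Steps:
$P = - \frac{7}{23}$ ($P = \frac{7}{-11 - 12} = \frac{7}{-23} = 7 \left(- \frac{1}{23}\right) = - \frac{7}{23} \approx -0.30435$)
$P \left(-580\right) = \left(- \frac{7}{23}\right) \left(-580\right) = \frac{4060}{23}$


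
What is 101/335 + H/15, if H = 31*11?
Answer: 4630/201 ≈ 23.035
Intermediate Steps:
H = 341
101/335 + H/15 = 101/335 + 341/15 = 4630/201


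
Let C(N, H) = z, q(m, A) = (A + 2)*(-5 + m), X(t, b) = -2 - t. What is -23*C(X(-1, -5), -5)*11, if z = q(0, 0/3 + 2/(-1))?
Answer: 0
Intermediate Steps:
q(m, A) = (-5 + m)*(2 + A) (q(m, A) = (2 + A)*(-5 + m) = (-5 + m)*(2 + A))
z = 0 (z = -10 - 5*(0/3 + 2/(-1)) + 2*0 + (0/3 + 2/(-1))*0 = -10 - 5*(0*(⅓) + 2*(-1)) + 0 + (0*(⅓) + 2*(-1))*0 = -10 - 5*(0 - 2) + 0 + (0 - 2)*0 = -10 - 5*(-2) + 0 - 2*0 = -10 + 10 + 0 + 0 = 0)
C(N, H) = 0
-23*C(X(-1, -5), -5)*11 = -23*0*11 = 0*11 = 0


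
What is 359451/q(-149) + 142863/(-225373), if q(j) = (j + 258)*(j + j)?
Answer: -85651026189/7320565786 ≈ -11.700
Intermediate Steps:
q(j) = 2*j*(258 + j) (q(j) = (258 + j)*(2*j) = 2*j*(258 + j))
359451/q(-149) + 142863/(-225373) = 359451/((2*(-149)*(258 - 149))) + 142863/(-225373) = 359451/((2*(-149)*109)) + 142863*(-1/225373) = 359451/(-32482) - 142863/225373 = 359451*(-1/32482) - 142863/225373 = -359451/32482 - 142863/225373 = -85651026189/7320565786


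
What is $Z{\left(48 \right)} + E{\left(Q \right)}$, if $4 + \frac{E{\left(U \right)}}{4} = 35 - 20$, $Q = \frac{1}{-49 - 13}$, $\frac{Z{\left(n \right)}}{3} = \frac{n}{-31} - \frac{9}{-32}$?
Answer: $\frac{39877}{992} \approx 40.199$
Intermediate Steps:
$Z{\left(n \right)} = \frac{27}{32} - \frac{3 n}{31}$ ($Z{\left(n \right)} = 3 \left(\frac{n}{-31} - \frac{9}{-32}\right) = 3 \left(n \left(- \frac{1}{31}\right) - - \frac{9}{32}\right) = 3 \left(- \frac{n}{31} + \frac{9}{32}\right) = 3 \left(\frac{9}{32} - \frac{n}{31}\right) = \frac{27}{32} - \frac{3 n}{31}$)
$Q = - \frac{1}{62}$ ($Q = \frac{1}{-62} = - \frac{1}{62} \approx -0.016129$)
$E{\left(U \right)} = 44$ ($E{\left(U \right)} = -16 + 4 \left(35 - 20\right) = -16 + 4 \cdot 15 = -16 + 60 = 44$)
$Z{\left(48 \right)} + E{\left(Q \right)} = \left(\frac{27}{32} - \frac{144}{31}\right) + 44 = - \frac{3771}{992} + 44 = \frac{39877}{992}$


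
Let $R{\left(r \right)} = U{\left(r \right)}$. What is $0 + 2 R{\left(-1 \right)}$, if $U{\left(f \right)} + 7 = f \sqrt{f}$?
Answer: $-14 - 2 i \approx -14.0 - 2.0 i$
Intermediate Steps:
$U{\left(f \right)} = -7 + f^{\frac{3}{2}}$ ($U{\left(f \right)} = -7 + f \sqrt{f} = -7 + f^{\frac{3}{2}}$)
$R{\left(r \right)} = -7 + r^{\frac{3}{2}}$
$0 + 2 R{\left(-1 \right)} = 0 + 2 \left(-7 + \left(-1\right)^{\frac{3}{2}}\right) = 0 + 2 \left(-7 - i\right) = 0 - \left(14 + 2 i\right) = -14 - 2 i$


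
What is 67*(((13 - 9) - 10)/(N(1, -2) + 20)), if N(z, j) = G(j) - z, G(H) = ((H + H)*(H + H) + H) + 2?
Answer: -402/35 ≈ -11.486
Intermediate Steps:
G(H) = 2 + H + 4*H**2 (G(H) = ((2*H)*(2*H) + H) + 2 = (4*H**2 + H) + 2 = (H + 4*H**2) + 2 = 2 + H + 4*H**2)
N(z, j) = 2 + j - z + 4*j**2 (N(z, j) = (2 + j + 4*j**2) - z = 2 + j - z + 4*j**2)
67*(((13 - 9) - 10)/(N(1, -2) + 20)) = 67*(((13 - 9) - 10)/((2 - 2 - 1*1 + 4*(-2)**2) + 20)) = 67*((4 - 10)/((2 - 2 - 1 + 4*4) + 20)) = 67*(-6/((2 - 2 - 1 + 16) + 20)) = 67*(-6/(15 + 20)) = 67*(-6/35) = -402/35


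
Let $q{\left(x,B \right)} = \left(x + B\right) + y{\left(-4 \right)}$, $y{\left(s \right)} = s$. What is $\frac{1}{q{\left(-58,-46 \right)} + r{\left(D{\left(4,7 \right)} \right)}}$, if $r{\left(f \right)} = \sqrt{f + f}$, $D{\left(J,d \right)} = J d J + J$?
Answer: $- \frac{27}{2858} - \frac{\sqrt{58}}{5716} \approx -0.01078$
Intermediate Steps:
$q{\left(x,B \right)} = -4 + B + x$ ($q{\left(x,B \right)} = \left(x + B\right) - 4 = \left(B + x\right) - 4 = -4 + B + x$)
$D{\left(J,d \right)} = J + d J^{2}$ ($D{\left(J,d \right)} = d J^{2} + J = J + d J^{2}$)
$r{\left(f \right)} = \sqrt{2} \sqrt{f}$ ($r{\left(f \right)} = \sqrt{2 f} = \sqrt{2} \sqrt{f}$)
$\frac{1}{q{\left(-58,-46 \right)} + r{\left(D{\left(4,7 \right)} \right)}} = \frac{1}{\left(-4 - 46 - 58\right) + \sqrt{2} \sqrt{4 \left(1 + 4 \cdot 7\right)}} = \frac{1}{-108 + \sqrt{2} \sqrt{4 \left(1 + 28\right)}} = \frac{1}{-108 + \sqrt{2} \sqrt{4 \cdot 29}} = \frac{1}{-108 + \sqrt{2} \sqrt{116}} = \frac{1}{-108 + \sqrt{2} \cdot 2 \sqrt{29}} = \frac{1}{-108 + 2 \sqrt{58}}$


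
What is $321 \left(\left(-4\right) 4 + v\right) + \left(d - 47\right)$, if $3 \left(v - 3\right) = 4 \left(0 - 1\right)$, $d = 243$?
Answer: $-4405$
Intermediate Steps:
$v = \frac{5}{3}$ ($v = 3 + \frac{4 \left(0 - 1\right)}{3} = 3 + \frac{4 \left(-1\right)}{3} = 3 + \frac{1}{3} \left(-4\right) = 3 - \frac{4}{3} = \frac{5}{3} \approx 1.6667$)
$321 \left(\left(-4\right) 4 + v\right) + \left(d - 47\right) = 321 \left(\left(-4\right) 4 + \frac{5}{3}\right) + \left(243 - 47\right) = 321 \left(-16 + \frac{5}{3}\right) + \left(243 - 47\right) = 321 \left(- \frac{43}{3}\right) + 196 = -4601 + 196 = -4405$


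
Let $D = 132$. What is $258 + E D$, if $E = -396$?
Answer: $-52014$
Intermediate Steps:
$258 + E D = 258 - 52272 = -52014$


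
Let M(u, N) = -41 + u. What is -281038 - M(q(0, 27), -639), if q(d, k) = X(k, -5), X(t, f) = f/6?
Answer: -1685977/6 ≈ -2.8100e+5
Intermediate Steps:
X(t, f) = f/6 (X(t, f) = f*(⅙) = f/6)
q(d, k) = -⅚ (q(d, k) = (⅙)*(-5) = -⅚)
-281038 - M(q(0, 27), -639) = -281038 - (-41 - ⅚) = -281038 - 1*(-251/6) = -281038 + 251/6 = -1685977/6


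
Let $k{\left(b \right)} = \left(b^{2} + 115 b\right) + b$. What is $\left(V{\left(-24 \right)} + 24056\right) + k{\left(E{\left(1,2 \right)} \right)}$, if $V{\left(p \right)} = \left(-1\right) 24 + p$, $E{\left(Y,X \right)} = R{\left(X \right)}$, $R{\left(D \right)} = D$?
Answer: $24244$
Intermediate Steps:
$E{\left(Y,X \right)} = X$
$k{\left(b \right)} = b^{2} + 116 b$
$V{\left(p \right)} = -24 + p$
$\left(V{\left(-24 \right)} + 24056\right) + k{\left(E{\left(1,2 \right)} \right)} = \left(\left(-24 - 24\right) + 24056\right) + 2 \left(116 + 2\right) = \left(-48 + 24056\right) + 2 \cdot 118 = 24008 + 236 = 24244$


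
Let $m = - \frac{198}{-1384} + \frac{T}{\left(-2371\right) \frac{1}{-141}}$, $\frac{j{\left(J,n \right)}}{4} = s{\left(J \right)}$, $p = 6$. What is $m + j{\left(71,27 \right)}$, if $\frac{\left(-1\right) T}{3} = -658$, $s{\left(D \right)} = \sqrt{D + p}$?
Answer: $\frac{192841857}{1640732} + 4 \sqrt{77} \approx 152.63$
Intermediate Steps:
$s{\left(D \right)} = \sqrt{6 + D}$ ($s{\left(D \right)} = \sqrt{D + 6} = \sqrt{6 + D}$)
$j{\left(J,n \right)} = 4 \sqrt{6 + J}$
$T = 1974$ ($T = \left(-3\right) \left(-658\right) = 1974$)
$m = \frac{192841857}{1640732}$ ($m = - \frac{198}{-1384} + \frac{1974}{\left(-2371\right) \frac{1}{-141}} = \left(-198\right) \left(- \frac{1}{1384}\right) + \frac{1974}{\left(-2371\right) \left(- \frac{1}{141}\right)} = \frac{99}{692} + \frac{1974}{\frac{2371}{141}} = \frac{99}{692} + 1974 \cdot \frac{141}{2371} = \frac{99}{692} + \frac{278334}{2371} = \frac{192841857}{1640732} \approx 117.53$)
$m + j{\left(71,27 \right)} = \frac{192841857}{1640732} + 4 \sqrt{6 + 71} = \frac{192841857}{1640732} + 4 \sqrt{77}$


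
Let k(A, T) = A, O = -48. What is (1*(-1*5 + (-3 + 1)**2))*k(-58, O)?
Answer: 58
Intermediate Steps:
(1*(-1*5 + (-3 + 1)**2))*k(-58, O) = (1*(-1*5 + (-3 + 1)**2))*(-58) = (1*(-5 + (-2)**2))*(-58) = (1*(-5 + 4))*(-58) = (1*(-1))*(-58) = -1*(-58) = 58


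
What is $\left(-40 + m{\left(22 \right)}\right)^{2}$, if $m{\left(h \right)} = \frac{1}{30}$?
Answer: $\frac{1437601}{900} \approx 1597.3$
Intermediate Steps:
$m{\left(h \right)} = \frac{1}{30}$
$\left(-40 + m{\left(22 \right)}\right)^{2} = \left(-40 + \frac{1}{30}\right)^{2} = \left(- \frac{1199}{30}\right)^{2} = \frac{1437601}{900}$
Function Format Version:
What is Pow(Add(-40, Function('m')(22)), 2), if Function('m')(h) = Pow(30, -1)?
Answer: Rational(1437601, 900) ≈ 1597.3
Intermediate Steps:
Function('m')(h) = Rational(1, 30)
Pow(Add(-40, Function('m')(22)), 2) = Pow(Add(-40, Rational(1, 30)), 2) = Pow(Rational(-1199, 30), 2) = Rational(1437601, 900)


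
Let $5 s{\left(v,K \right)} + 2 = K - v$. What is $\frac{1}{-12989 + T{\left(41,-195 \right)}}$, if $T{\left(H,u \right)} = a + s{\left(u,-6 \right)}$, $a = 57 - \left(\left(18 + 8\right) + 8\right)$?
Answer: $- \frac{5}{64643} \approx -7.7348 \cdot 10^{-5}$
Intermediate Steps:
$s{\left(v,K \right)} = - \frac{2}{5} - \frac{v}{5} + \frac{K}{5}$ ($s{\left(v,K \right)} = - \frac{2}{5} + \frac{K - v}{5} = - \frac{2}{5} + \left(- \frac{v}{5} + \frac{K}{5}\right) = - \frac{2}{5} - \frac{v}{5} + \frac{K}{5}$)
$a = 23$ ($a = 57 - \left(26 + 8\right) = 57 - 34 = 23$)
$T{\left(H,u \right)} = \frac{107}{5} - \frac{u}{5}$ ($T{\left(H,u \right)} = 23 - \left(\frac{8}{5} + \frac{u}{5}\right) = \frac{107}{5} - \frac{u}{5}$)
$\frac{1}{-12989 + T{\left(41,-195 \right)}} = \frac{1}{-12989 + \left(\frac{107}{5} - -39\right)} = \frac{1}{-12989 + \left(\frac{107}{5} + 39\right)} = \frac{1}{-12989 + \frac{302}{5}} = \frac{1}{- \frac{64643}{5}} = - \frac{5}{64643}$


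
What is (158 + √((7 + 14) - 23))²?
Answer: (158 + I*√2)² ≈ 24962.0 + 446.9*I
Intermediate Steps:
(158 + √((7 + 14) - 23))² = (158 + √(21 - 23))² = (158 + √(-2))² = (158 + I*√2)²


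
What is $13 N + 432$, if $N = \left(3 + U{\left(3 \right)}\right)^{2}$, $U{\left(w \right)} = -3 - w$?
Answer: $549$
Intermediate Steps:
$N = 9$ ($N = \left(3 - 6\right)^{2} = \left(-3\right)^{2} = 9$)
$13 N + 432 = 13 \cdot 9 + 432 = 117 + 432 = 549$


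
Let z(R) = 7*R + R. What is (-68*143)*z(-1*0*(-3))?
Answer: 0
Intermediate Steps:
z(R) = 8*R
(-68*143)*z(-1*0*(-3)) = (-68*143)*(8*(-1*0*(-3))) = -77792*0*(-3) = -77792*0 = -9724*0 = 0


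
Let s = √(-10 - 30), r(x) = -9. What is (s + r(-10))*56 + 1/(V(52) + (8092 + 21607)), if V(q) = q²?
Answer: -16331111/32403 + 112*I*√10 ≈ -504.0 + 354.18*I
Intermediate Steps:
s = 2*I*√10 (s = √(-40) = 2*I*√10 ≈ 6.3246*I)
(s + r(-10))*56 + 1/(V(52) + (8092 + 21607)) = (2*I*√10 - 9)*56 + 1/(52² + (8092 + 21607)) = (-9 + 2*I*√10)*56 + 1/(2704 + 29699) = (-504 + 112*I*√10) + 1/32403 = -16331111/32403 + 112*I*√10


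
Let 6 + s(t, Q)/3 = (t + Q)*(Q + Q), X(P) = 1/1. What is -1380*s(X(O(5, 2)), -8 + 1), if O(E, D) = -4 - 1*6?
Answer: -322920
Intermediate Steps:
O(E, D) = -10 (O(E, D) = -4 - 6 = -10)
X(P) = 1
s(t, Q) = -18 + 6*Q*(Q + t) (s(t, Q) = -18 + 3*((t + Q)*(Q + Q)) = -18 + 3*((Q + t)*(2*Q)) = -18 + 3*(2*Q*(Q + t)) = -18 + 6*Q*(Q + t))
-1380*s(X(O(5, 2)), -8 + 1) = -1380*(-18 + 6*(-8 + 1)² + 6*(-8 + 1)*1) = -1380*(-18 + 6*(-7)² + 6*(-7)*1) = -1380*(-18 + 6*49 - 42) = -1380*(-18 + 294 - 42) = -1380*234 = -322920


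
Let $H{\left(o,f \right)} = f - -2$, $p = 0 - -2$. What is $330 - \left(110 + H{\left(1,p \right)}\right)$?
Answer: $216$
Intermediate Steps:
$p = 2$ ($p = 0 + 2 = 2$)
$H{\left(o,f \right)} = 2 + f$ ($H{\left(o,f \right)} = f + 2 = 2 + f$)
$330 - \left(110 + H{\left(1,p \right)}\right) = 330 - 114 = 216$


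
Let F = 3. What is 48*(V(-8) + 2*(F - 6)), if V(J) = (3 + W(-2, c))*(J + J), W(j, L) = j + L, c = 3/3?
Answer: -1824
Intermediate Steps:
c = 1 (c = 3*(⅓) = 1)
W(j, L) = L + j
V(J) = 4*J (V(J) = (3 + (1 - 2))*(J + J) = (3 - 1)*(2*J) = 2*(2*J) = 4*J)
48*(V(-8) + 2*(F - 6)) = 48*(4*(-8) + 2*(3 - 6)) = 48*(-32 + 2*(-3)) = 48*(-32 - 6) = 48*(-38) = -1824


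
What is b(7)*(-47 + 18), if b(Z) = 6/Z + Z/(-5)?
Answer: 551/35 ≈ 15.743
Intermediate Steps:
b(Z) = 6/Z - Z/5 (b(Z) = 6/Z + Z*(-⅕) = 6/Z - Z/5)
b(7)*(-47 + 18) = (6/7 - ⅕*7)*(-47 + 18) = (6*(⅐) - 7/5)*(-29) = (6/7 - 7/5)*(-29) = -19/35*(-29) = 551/35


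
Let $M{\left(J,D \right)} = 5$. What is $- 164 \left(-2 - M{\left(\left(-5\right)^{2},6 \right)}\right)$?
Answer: $1148$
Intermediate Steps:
$- 164 \left(-2 - M{\left(\left(-5\right)^{2},6 \right)}\right) = - 164 \left(-2 - 5\right) = \left(-164\right) \left(-7\right) = 1148$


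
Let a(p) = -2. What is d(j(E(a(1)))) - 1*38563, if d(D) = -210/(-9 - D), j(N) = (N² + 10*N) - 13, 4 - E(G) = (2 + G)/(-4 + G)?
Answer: -1002533/26 ≈ -38559.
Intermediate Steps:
E(G) = 4 - (2 + G)/(-4 + G)
j(N) = -13 + N² + 10*N
d(j(E(a(1)))) - 1*38563 = 210/(9 + (-13 + (3*(-6 - 2)/(-4 - 2))² + 10*(3*(-6 - 2)/(-4 - 2)))) - 1*38563 = 210/(9 + (-13 + (3*(-8)/(-6))² + 10*(3*(-8)/(-6)))) - 38563 = 210/(9 + (-13 + (3*(-⅙)*(-8))² + 10*(3*(-⅙)*(-8)))) - 38563 = 210/(9 + (-13 + 4² + 10*4)) - 38563 = 210/(9 + (-13 + 16 + 40)) - 38563 = 210/(9 + 43) - 38563 = 210/52 - 38563 = 210*(1/52) - 38563 = 105/26 - 38563 = -1002533/26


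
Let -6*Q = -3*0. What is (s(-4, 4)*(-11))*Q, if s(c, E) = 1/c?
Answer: 0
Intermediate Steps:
Q = 0 (Q = -(-1)*0/2 = -⅙*0 = 0)
(s(-4, 4)*(-11))*Q = (-11/(-4))*0 = -¼*(-11)*0 = (11/4)*0 = 0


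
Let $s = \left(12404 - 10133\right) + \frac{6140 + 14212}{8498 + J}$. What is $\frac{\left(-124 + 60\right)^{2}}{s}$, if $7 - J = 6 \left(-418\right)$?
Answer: $\frac{15036416}{8343625} \approx 1.8021$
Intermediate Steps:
$J = 2515$ ($J = 7 - 6 \left(-418\right) = 7 - -2508 = 7 + 2508 = 2515$)
$s = \frac{8343625}{3671}$ ($s = \left(12404 - 10133\right) + \frac{6140 + 14212}{8498 + 2515} = 2271 + \frac{20352}{11013} = 2271 + 20352 \cdot \frac{1}{11013} = 2271 + \frac{6784}{3671} = \frac{8343625}{3671} \approx 2272.8$)
$\frac{\left(-124 + 60\right)^{2}}{s} = \frac{\left(-124 + 60\right)^{2}}{\frac{8343625}{3671}} = \left(-64\right)^{2} \cdot \frac{3671}{8343625} = 4096 \cdot \frac{3671}{8343625} = \frac{15036416}{8343625}$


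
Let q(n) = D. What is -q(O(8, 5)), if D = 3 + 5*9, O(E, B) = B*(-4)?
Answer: -48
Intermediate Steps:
O(E, B) = -4*B
D = 48 (D = 3 + 45 = 48)
q(n) = 48
-q(O(8, 5)) = -1*48 = -48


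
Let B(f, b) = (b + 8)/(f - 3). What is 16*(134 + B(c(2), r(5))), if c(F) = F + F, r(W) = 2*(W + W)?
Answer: 2592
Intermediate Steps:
r(W) = 4*W (r(W) = 2*(2*W) = 4*W)
c(F) = 2*F
B(f, b) = (8 + b)/(-3 + f)
16*(134 + B(c(2), r(5))) = 16*(134 + (8 + 4*5)/(-3 + 2*2)) = 16*(134 + (8 + 20)/(-3 + 4)) = 16*(134 + 28/1) = 16*(134 + 1*28) = 16*(134 + 28) = 16*162 = 2592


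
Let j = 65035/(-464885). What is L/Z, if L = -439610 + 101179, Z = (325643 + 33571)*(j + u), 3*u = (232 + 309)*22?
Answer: -31466299087/132498865772954 ≈ -0.00023748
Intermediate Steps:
j = -13007/92977 (j = 65035*(-1/464885) = -13007/92977 ≈ -0.13989)
u = 11902/3 (u = ((232 + 309)*22)/3 = (541*22)/3 = (⅓)*11902 = 11902/3 ≈ 3967.3)
Z = 132498865772954/92977 (Z = (325643 + 33571)*(-13007/92977 + 11902/3) = 359214*(1106573233/278931) = 132498865772954/92977 ≈ 1.4251e+9)
L = -338431
L/Z = -338431/132498865772954/92977 = -338431*92977/132498865772954 = -31466299087/132498865772954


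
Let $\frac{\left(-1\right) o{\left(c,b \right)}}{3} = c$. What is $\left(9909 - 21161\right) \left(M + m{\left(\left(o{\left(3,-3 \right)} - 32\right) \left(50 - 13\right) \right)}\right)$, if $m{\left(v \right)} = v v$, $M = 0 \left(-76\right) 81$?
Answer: $-25894103828$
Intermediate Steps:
$M = 0$ ($M = 0 \cdot 81 = 0$)
$o{\left(c,b \right)} = - 3 c$
$m{\left(v \right)} = v^{2}$
$\left(9909 - 21161\right) \left(M + m{\left(\left(o{\left(3,-3 \right)} - 32\right) \left(50 - 13\right) \right)}\right) = \left(9909 - 21161\right) \left(0 + \left(\left(\left(-3\right) 3 - 32\right) \left(50 - 13\right)\right)^{2}\right) = - 11252 \left(0 + \left(\left(-9 - 32\right) 37\right)^{2}\right) = - 11252 \left(0 + \left(\left(-41\right) 37\right)^{2}\right) = - 11252 \left(0 + \left(-1517\right)^{2}\right) = - 11252 \left(0 + 2301289\right) = \left(-11252\right) 2301289 = -25894103828$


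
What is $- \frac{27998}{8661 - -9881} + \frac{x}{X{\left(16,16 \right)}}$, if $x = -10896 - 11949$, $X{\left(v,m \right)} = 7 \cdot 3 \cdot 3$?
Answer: $- \frac{70892644}{194691} \approx -364.13$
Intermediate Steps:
$X{\left(v,m \right)} = 63$ ($X{\left(v,m \right)} = 21 \cdot 3 = 63$)
$x = -22845$
$- \frac{27998}{8661 - -9881} + \frac{x}{X{\left(16,16 \right)}} = - \frac{27998}{8661 - -9881} - \frac{22845}{63} = - \frac{27998}{8661 + 9881} - \frac{7615}{21} = - \frac{27998}{18542} - \frac{7615}{21} = \left(-27998\right) \frac{1}{18542} - \frac{7615}{21} = - \frac{13999}{9271} - \frac{7615}{21} = - \frac{70892644}{194691}$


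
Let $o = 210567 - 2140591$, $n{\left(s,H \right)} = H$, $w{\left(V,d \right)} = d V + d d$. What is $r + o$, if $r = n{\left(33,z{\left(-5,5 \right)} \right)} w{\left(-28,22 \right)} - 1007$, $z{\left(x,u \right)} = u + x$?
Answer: $-1931031$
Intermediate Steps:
$w{\left(V,d \right)} = d^{2} + V d$ ($w{\left(V,d \right)} = V d + d^{2} = d^{2} + V d$)
$r = -1007$ ($r = \left(5 - 5\right) 22 \left(-28 + 22\right) - 1007 = 0 \cdot 22 \left(-6\right) - 1007 = 0 \left(-132\right) - 1007 = 0 - 1007 = -1007$)
$o = -1930024$ ($o = 210567 - 2140591 = -1930024$)
$r + o = -1007 - 1930024 = -1931031$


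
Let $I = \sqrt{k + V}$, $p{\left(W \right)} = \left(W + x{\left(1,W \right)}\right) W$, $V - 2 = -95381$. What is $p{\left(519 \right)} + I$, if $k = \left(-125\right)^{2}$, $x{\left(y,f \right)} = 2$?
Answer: $270399 + i \sqrt{79754} \approx 2.704 \cdot 10^{5} + 282.41 i$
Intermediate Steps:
$k = 15625$
$V = -95379$ ($V = 2 - 95381 = -95379$)
$p{\left(W \right)} = W \left(2 + W\right)$ ($p{\left(W \right)} = \left(W + 2\right) W = \left(2 + W\right) W = W \left(2 + W\right)$)
$I = i \sqrt{79754}$ ($I = \sqrt{15625 - 95379} = \sqrt{-79754} = i \sqrt{79754} \approx 282.41 i$)
$p{\left(519 \right)} + I = 519 \left(2 + 519\right) + i \sqrt{79754} = 519 \cdot 521 + i \sqrt{79754} = 270399 + i \sqrt{79754}$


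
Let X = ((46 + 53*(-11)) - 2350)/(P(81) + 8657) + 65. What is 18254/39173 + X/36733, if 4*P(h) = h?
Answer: 23361149080939/49944231248581 ≈ 0.46774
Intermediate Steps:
P(h) = h/4
X = 2244537/34709 (X = ((46 + 53*(-11)) - 2350)/((1/4)*81 + 8657) + 65 = ((46 - 583) - 2350)/(81/4 + 8657) + 65 = (-537 - 2350)/(34709/4) + 65 = -2887*4/34709 + 65 = -11548/34709 + 65 = 2244537/34709 ≈ 64.667)
18254/39173 + X/36733 = 18254/39173 + (2244537/34709)/36733 = 18254*(1/39173) + (2244537/34709)*(1/36733) = 18254/39173 + 2244537/1274965697 = 23361149080939/49944231248581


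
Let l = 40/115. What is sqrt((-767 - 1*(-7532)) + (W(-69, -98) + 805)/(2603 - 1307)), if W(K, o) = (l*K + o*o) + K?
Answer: sqrt(2194439)/18 ≈ 82.298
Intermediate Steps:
l = 8/23 (l = 40*(1/115) = 8/23 ≈ 0.34783)
W(K, o) = o**2 + 31*K/23 (W(K, o) = (8*K/23 + o*o) + K = (8*K/23 + o**2) + K = (o**2 + 8*K/23) + K = o**2 + 31*K/23)
sqrt((-767 - 1*(-7532)) + (W(-69, -98) + 805)/(2603 - 1307)) = sqrt((-767 - 1*(-7532)) + (((-98)**2 + (31/23)*(-69)) + 805)/(2603 - 1307)) = sqrt((-767 + 7532) + ((9604 - 93) + 805)/1296) = sqrt(6765 + (9511 + 805)*(1/1296)) = sqrt(6765 + 10316*(1/1296)) = sqrt(6765 + 2579/324) = sqrt(2194439/324) = sqrt(2194439)/18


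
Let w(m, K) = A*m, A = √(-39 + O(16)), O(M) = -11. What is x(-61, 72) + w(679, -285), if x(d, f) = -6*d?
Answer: 366 + 3395*I*√2 ≈ 366.0 + 4801.3*I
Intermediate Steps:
A = 5*I*√2 (A = √(-39 - 11) = √(-50) = 5*I*√2 ≈ 7.0711*I)
w(m, K) = 5*I*m*√2 (w(m, K) = (5*I*√2)*m = 5*I*m*√2)
x(-61, 72) + w(679, -285) = -6*(-61) + 5*I*679*√2 = 366 + 3395*I*√2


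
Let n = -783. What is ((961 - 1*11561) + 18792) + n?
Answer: 7409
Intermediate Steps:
((961 - 1*11561) + 18792) + n = ((961 - 1*11561) + 18792) - 783 = ((961 - 11561) + 18792) - 783 = (-10600 + 18792) - 783 = 8192 - 783 = 7409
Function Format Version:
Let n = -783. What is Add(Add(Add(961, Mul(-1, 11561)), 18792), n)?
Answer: 7409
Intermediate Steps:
Add(Add(Add(961, Mul(-1, 11561)), 18792), n) = Add(Add(Add(961, Mul(-1, 11561)), 18792), -783) = Add(Add(Add(961, -11561), 18792), -783) = Add(Add(-10600, 18792), -783) = Add(8192, -783) = 7409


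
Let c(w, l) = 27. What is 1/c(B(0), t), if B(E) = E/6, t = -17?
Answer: 1/27 ≈ 0.037037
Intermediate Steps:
B(E) = E/6 (B(E) = E*(⅙) = E/6)
1/c(B(0), t) = 1/27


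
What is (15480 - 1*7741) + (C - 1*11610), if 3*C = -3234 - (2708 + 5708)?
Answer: -23263/3 ≈ -7754.3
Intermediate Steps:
C = -11650/3 (C = (-3234 - (2708 + 5708))/3 = (-3234 - 1*8416)/3 = (-3234 - 8416)/3 = (⅓)*(-11650) = -11650/3 ≈ -3883.3)
(15480 - 1*7741) + (C - 1*11610) = (15480 - 1*7741) + (-11650/3 - 1*11610) = (15480 - 7741) + (-11650/3 - 11610) = 7739 - 46480/3 = -23263/3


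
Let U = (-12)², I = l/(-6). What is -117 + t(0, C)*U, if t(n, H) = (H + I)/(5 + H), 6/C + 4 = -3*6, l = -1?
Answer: -1563/13 ≈ -120.23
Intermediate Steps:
I = ⅙ (I = -1/(-6) = -1*(-⅙) = ⅙ ≈ 0.16667)
U = 144
C = -3/11 (C = 6/(-4 - 3*6) = 6/(-4 - 18) = 6/(-22) = 6*(-1/22) = -3/11 ≈ -0.27273)
t(n, H) = (⅙ + H)/(5 + H) (t(n, H) = (H + ⅙)/(5 + H) = (⅙ + H)/(5 + H))
-117 + t(0, C)*U = -117 + ((⅙ - 3/11)/(5 - 3/11))*144 = -117 + (-7/66/(52/11))*144 = -117 + ((11/52)*(-7/66))*144 = -117 - 7/312*144 = -117 - 42/13 = -1563/13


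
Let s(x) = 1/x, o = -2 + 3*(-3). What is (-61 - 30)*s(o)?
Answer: 91/11 ≈ 8.2727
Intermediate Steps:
o = -11 (o = -2 - 9 = -11)
(-61 - 30)*s(o) = (-61 - 30)/(-11) = -91*(-1/11) = 91/11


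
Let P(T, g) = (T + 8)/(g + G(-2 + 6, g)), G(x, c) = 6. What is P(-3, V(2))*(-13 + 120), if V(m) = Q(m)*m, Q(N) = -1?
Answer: 535/4 ≈ 133.75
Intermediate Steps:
V(m) = -m
P(T, g) = (8 + T)/(6 + g) (P(T, g) = (T + 8)/(g + 6) = (8 + T)/(6 + g))
P(-3, V(2))*(-13 + 120) = ((8 - 3)/(6 - 1*2))*(-13 + 120) = (5/(6 - 2))*107 = (5/4)*107 = 535/4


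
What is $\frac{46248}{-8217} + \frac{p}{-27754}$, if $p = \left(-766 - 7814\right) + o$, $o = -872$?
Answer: $- \frac{200983318}{38009103} \approx -5.2878$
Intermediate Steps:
$p = -9452$ ($p = \left(-766 - 7814\right) - 872 = -8580 - 872 = -9452$)
$\frac{46248}{-8217} + \frac{p}{-27754} = \frac{46248}{-8217} - \frac{9452}{-27754} = 46248 \left(- \frac{1}{8217}\right) - - \frac{4726}{13877} = - \frac{15416}{2739} + \frac{4726}{13877} = - \frac{200983318}{38009103}$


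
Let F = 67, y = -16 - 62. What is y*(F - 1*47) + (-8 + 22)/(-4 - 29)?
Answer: -51494/33 ≈ -1560.4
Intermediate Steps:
y = -78
y*(F - 1*47) + (-8 + 22)/(-4 - 29) = -78*(67 - 1*47) + (-8 + 22)/(-4 - 29) = -78*(67 - 47) + 14/(-33) = -78*20 + 14*(-1/33) = -1560 - 14/33 = -51494/33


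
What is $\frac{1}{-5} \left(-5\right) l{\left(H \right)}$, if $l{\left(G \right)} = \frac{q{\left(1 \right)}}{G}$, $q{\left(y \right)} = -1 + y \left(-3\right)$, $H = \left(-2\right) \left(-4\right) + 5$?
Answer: $- \frac{4}{13} \approx -0.30769$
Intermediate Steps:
$H = 13$ ($H = 8 + 5 = 13$)
$q{\left(y \right)} = -1 - 3 y$
$l{\left(G \right)} = - \frac{4}{G}$ ($l{\left(G \right)} = \frac{-1 - 3}{G} = - \frac{4}{G}$)
$\frac{1}{-5} \left(-5\right) l{\left(H \right)} = \frac{1}{-5} \left(-5\right) \left(- \frac{4}{13}\right) = \left(- \frac{1}{5}\right) \left(-5\right) \left(\left(-4\right) \frac{1}{13}\right) = 1 \left(- \frac{4}{13}\right) = - \frac{4}{13}$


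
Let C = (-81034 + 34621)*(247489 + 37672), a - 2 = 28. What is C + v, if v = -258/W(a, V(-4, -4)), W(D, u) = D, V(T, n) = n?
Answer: -66175887508/5 ≈ -1.3235e+10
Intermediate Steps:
a = 30 (a = 2 + 28 = 30)
C = -13235177493 (C = -46413*285161 = -13235177493)
v = -43/5 (v = -258/30 = (1/30)*(-258) = -43/5 ≈ -8.6000)
C + v = -13235177493 - 43/5 = -66175887508/5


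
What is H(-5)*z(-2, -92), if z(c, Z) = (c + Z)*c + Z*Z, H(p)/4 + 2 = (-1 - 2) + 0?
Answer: -173040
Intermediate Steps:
H(p) = -20 (H(p) = -8 + 4*((-1 - 2) + 0) = -8 + 4*(-3 + 0) = -8 + 4*(-3) = -8 - 12 = -20)
z(c, Z) = Z**2 + c*(Z + c) (z(c, Z) = (Z + c)*c + Z**2 = c*(Z + c) + Z**2 = Z**2 + c*(Z + c))
H(-5)*z(-2, -92) = -20*((-92)**2 + (-2)**2 - 92*(-2)) = -20*(8464 + 4 + 184) = -20*8652 = -173040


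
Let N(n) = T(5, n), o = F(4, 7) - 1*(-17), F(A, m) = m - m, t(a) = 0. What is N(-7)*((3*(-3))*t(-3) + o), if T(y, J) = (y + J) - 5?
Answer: -119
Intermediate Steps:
F(A, m) = 0
o = 17 (o = 0 - 1*(-17) = 0 + 17 = 17)
T(y, J) = -5 + J + y (T(y, J) = (J + y) - 5 = -5 + J + y)
N(n) = n (N(n) = -5 + n + 5 = n)
N(-7)*((3*(-3))*t(-3) + o) = -7*((3*(-3))*0 + 17) = -7*(-9*0 + 17) = -7*(0 + 17) = -7*17 = -119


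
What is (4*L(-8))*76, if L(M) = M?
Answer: -2432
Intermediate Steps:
(4*L(-8))*76 = (4*(-8))*76 = -32*76 = -2432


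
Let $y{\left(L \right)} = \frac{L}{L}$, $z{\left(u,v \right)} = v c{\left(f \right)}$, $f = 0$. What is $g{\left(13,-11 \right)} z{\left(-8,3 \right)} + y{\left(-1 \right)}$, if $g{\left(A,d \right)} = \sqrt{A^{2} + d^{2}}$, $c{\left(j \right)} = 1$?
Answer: $1 + 3 \sqrt{290} \approx 52.088$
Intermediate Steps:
$z{\left(u,v \right)} = v$ ($z{\left(u,v \right)} = v 1 = v$)
$y{\left(L \right)} = 1$
$g{\left(13,-11 \right)} z{\left(-8,3 \right)} + y{\left(-1 \right)} = \sqrt{13^{2} + \left(-11\right)^{2}} \cdot 3 + 1 = \sqrt{169 + 121} \cdot 3 + 1 = \sqrt{290} \cdot 3 + 1 = 3 \sqrt{290} + 1 = 1 + 3 \sqrt{290}$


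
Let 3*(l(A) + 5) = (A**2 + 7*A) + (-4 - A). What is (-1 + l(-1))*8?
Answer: -72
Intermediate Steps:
l(A) = -19/3 + 2*A + A**2/3 (l(A) = -5 + ((A**2 + 7*A) + (-4 - A))/3 = -5 + (-4 + A**2 + 6*A)/3 = -5 + (-4/3 + 2*A + A**2/3) = -19/3 + 2*A + A**2/3)
(-1 + l(-1))*8 = (-1 + (-19/3 + 2*(-1) + (1/3)*(-1)**2))*8 = (-1 + (-19/3 - 2 + (1/3)*1))*8 = (-1 + (-19/3 - 2 + 1/3))*8 = (-1 - 8)*8 = -9*8 = -72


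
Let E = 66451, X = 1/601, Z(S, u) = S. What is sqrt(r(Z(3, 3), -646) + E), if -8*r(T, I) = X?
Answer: sqrt(384034681214)/2404 ≈ 257.78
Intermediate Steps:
X = 1/601 ≈ 0.0016639
r(T, I) = -1/4808 (r(T, I) = -1/8*1/601 = -1/4808)
sqrt(r(Z(3, 3), -646) + E) = sqrt(-1/4808 + 66451) = sqrt(319496407/4808) = sqrt(384034681214)/2404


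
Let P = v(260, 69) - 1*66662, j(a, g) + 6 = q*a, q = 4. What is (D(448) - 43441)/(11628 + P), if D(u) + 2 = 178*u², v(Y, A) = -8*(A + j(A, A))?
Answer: -35681869/57746 ≈ -617.91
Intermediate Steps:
j(a, g) = -6 + 4*a
v(Y, A) = 48 - 40*A (v(Y, A) = -8*(A + (-6 + 4*A)) = -8*(-6 + 5*A) = 48 - 40*A)
D(u) = -2 + 178*u²
P = -69374 (P = (48 - 40*69) - 1*66662 = (48 - 2760) - 66662 = -2712 - 66662 = -69374)
(D(448) - 43441)/(11628 + P) = ((-2 + 178*448²) - 43441)/(11628 - 69374) = ((-2 + 178*200704) - 43441)/(-57746) = ((-2 + 35725312) - 43441)*(-1/57746) = (35725310 - 43441)*(-1/57746) = 35681869*(-1/57746) = -35681869/57746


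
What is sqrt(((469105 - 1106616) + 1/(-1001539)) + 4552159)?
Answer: sqrt(3926706558468994069)/1001539 ≈ 1978.5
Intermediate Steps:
sqrt(((469105 - 1106616) + 1/(-1001539)) + 4552159) = sqrt((-637511 - 1/1001539) + 4552159) = sqrt(-638492129430/1001539 + 4552159) = sqrt(3920672643271/1001539) = sqrt(3926706558468994069)/1001539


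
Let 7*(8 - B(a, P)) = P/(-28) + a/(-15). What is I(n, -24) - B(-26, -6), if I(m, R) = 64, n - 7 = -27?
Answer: 82729/1470 ≈ 56.278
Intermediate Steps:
n = -20 (n = 7 - 27 = -20)
B(a, P) = 8 + a/105 + P/196 (B(a, P) = 8 - (P/(-28) + a/(-15))/7 = 8 - (P*(-1/28) + a*(-1/15))/7 = 8 - (-P/28 - a/15)/7 = 8 - (-a/15 - P/28)/7 = 8 + (a/105 + P/196) = 8 + a/105 + P/196)
I(n, -24) - B(-26, -6) = 64 - (8 + (1/105)*(-26) + (1/196)*(-6)) = 64 - (8 - 26/105 - 3/98) = 64 - 1*11351/1470 = 64 - 11351/1470 = 82729/1470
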